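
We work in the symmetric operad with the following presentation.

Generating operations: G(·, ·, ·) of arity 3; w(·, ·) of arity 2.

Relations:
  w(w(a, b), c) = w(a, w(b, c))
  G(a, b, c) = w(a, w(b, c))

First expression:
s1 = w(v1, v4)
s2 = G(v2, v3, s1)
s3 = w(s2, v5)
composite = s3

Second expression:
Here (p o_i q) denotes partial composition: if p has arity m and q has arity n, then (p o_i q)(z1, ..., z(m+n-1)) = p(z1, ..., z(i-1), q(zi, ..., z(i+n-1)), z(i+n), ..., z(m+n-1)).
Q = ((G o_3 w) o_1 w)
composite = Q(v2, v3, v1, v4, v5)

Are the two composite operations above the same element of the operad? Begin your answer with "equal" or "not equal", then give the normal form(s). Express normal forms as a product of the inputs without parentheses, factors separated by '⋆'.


equal; both compose to v2 ⋆ v3 ⋆ v1 ⋆ v4 ⋆ v5

The first expression reduces to v2 ⋆ v3 ⋆ v1 ⋆ v4 ⋆ v5
The second expression reduces to v2 ⋆ v3 ⋆ v1 ⋆ v4 ⋆ v5
One common form — equal.


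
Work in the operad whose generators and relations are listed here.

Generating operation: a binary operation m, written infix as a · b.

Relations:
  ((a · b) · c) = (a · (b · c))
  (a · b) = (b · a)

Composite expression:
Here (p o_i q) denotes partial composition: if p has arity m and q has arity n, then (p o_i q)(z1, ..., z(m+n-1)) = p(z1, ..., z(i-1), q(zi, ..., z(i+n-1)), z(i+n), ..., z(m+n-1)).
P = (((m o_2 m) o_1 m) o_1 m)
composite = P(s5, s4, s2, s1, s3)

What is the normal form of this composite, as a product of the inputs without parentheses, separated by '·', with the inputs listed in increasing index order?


s1 · s2 · s3 · s4 · s5

With m associative and commutative, the s-input set is all that matters.
(s5 · s4) unparenthesizes to s5 · s4
((s5 · s4) · s2) unparenthesizes to s5 · s4 · s2
(s1 · s3) unparenthesizes to s1 · s3
(((s5 · s4) · s2) · (s1 · s3)) unparenthesizes to s5 · s4 · s2 · s1 · s3
sorting the factors by input index: s1 · s2 · s3 · s4 · s5


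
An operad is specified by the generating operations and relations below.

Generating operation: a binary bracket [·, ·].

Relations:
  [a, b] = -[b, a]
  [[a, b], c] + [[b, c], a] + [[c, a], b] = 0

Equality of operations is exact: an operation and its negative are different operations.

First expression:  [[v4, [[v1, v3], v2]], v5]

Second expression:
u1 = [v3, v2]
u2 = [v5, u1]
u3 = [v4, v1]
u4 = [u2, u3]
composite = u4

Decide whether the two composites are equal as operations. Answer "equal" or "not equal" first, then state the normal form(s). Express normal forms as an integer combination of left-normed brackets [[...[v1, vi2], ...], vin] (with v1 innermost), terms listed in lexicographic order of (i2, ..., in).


not equal: they reduce to -[[[[v1, v3], v2], v4], v5] and [[[[v1, v4], v2], v3], v5] - [[[[v1, v4], v3], v2], v5] - [[[[v1, v4], v5], v2], v3] + [[[[v1, v4], v5], v3], v2]

Normal form of the first expression: -[[[[v1, v3], v2], v4], v5]
Normal form of the second expression: [[[[v1, v4], v2], v3], v5] - [[[[v1, v4], v3], v2], v5] - [[[[v1, v4], v5], v2], v3] + [[[[v1, v4], v5], v3], v2]
They disagree, so not equal.


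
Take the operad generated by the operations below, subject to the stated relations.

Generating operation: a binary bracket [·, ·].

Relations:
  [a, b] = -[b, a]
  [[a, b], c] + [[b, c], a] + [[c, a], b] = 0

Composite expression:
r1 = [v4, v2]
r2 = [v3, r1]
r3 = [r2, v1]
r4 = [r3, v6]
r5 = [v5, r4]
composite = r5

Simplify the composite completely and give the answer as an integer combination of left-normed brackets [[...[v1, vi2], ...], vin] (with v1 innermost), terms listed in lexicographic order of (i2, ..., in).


[[[[[v1, v2], v4], v3], v6], v5] - [[[[[v1, v3], v2], v4], v6], v5] + [[[[[v1, v3], v4], v2], v6], v5] - [[[[[v1, v4], v2], v3], v6], v5]


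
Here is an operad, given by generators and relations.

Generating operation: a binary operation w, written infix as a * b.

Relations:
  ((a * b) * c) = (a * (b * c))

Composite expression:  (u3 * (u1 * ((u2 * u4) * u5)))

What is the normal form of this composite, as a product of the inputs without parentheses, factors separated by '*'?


Associativity of w dissolves the nesting; only the u-input order survives.
(u2 * u4) linearizes to u2 * u4
((u2 * u4) * u5) linearizes to u2 * u4 * u5
(u1 * ((u2 * u4) * u5)) linearizes to u1 * u2 * u4 * u5
(u3 * (u1 * ((u2 * u4) * u5))) linearizes to u3 * u1 * u2 * u4 * u5

u3 * u1 * u2 * u4 * u5


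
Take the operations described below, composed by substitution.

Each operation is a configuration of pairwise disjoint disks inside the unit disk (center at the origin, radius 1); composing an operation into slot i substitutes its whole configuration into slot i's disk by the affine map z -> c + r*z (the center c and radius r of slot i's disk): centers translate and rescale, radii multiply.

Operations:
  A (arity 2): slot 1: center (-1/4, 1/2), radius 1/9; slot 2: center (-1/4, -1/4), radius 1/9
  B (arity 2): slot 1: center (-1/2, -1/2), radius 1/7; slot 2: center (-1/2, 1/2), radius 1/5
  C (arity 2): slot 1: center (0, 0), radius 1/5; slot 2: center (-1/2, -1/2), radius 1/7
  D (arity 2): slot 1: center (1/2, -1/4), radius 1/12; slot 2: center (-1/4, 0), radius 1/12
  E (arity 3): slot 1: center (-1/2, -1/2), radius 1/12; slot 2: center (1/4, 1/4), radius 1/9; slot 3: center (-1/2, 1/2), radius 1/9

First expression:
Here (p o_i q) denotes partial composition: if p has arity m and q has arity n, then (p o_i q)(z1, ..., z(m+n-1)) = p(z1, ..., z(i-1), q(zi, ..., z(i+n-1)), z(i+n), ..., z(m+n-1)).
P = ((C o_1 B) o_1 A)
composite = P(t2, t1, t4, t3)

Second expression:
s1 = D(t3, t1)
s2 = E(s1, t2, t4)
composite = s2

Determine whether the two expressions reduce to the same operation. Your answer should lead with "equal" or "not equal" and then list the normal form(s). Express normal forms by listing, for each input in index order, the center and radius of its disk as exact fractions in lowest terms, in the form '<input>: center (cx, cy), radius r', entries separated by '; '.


not equal: they reduce to t1: center (-3/28, -3/28), radius 1/315; t2: center (-3/28, -3/35), radius 1/315; t3: center (-1/2, -1/2), radius 1/7; t4: center (-1/10, 1/10), radius 1/25 and t1: center (-25/48, -1/2), radius 1/144; t2: center (1/4, 1/4), radius 1/9; t3: center (-11/24, -25/48), radius 1/144; t4: center (-1/2, 1/2), radius 1/9

The first expression reduces to t1: center (-3/28, -3/28), radius 1/315; t2: center (-3/28, -3/35), radius 1/315; t3: center (-1/2, -1/2), radius 1/7; t4: center (-1/10, 1/10), radius 1/25
The second expression reduces to t1: center (-25/48, -1/2), radius 1/144; t2: center (1/4, 1/4), radius 1/9; t3: center (-11/24, -25/48), radius 1/144; t4: center (-1/2, 1/2), radius 1/9
Distinct normal forms: not equal.


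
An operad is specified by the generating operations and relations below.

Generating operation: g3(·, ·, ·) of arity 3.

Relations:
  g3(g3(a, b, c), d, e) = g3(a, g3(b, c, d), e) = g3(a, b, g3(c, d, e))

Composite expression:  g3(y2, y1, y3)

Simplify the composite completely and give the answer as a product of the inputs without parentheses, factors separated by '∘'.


y2 ∘ y1 ∘ y3


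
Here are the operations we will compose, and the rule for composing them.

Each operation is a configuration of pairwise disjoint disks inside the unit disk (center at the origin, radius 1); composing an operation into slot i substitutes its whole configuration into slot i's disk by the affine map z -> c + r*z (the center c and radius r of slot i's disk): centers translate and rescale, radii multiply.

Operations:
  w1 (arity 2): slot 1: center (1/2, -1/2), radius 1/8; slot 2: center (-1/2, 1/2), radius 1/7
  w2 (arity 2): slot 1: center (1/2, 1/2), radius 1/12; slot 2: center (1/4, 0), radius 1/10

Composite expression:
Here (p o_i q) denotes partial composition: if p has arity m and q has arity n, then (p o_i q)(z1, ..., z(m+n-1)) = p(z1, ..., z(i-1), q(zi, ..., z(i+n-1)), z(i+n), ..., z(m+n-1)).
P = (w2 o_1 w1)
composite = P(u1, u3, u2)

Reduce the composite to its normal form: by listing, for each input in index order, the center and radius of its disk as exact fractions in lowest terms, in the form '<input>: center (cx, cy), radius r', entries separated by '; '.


u1: center (13/24, 11/24), radius 1/96; u2: center (1/4, 0), radius 1/10; u3: center (11/24, 13/24), radius 1/84

Nesting under w2 composes maps z -> c + r*z down each u-path.
u1: after 2 affine steps, its disk has center (13/24, 11/24), radius 1/96
u3: after 2 affine steps, its disk has center (11/24, 13/24), radius 1/84
u2: after 1 affine step, its disk has center (1/4, 0), radius 1/10


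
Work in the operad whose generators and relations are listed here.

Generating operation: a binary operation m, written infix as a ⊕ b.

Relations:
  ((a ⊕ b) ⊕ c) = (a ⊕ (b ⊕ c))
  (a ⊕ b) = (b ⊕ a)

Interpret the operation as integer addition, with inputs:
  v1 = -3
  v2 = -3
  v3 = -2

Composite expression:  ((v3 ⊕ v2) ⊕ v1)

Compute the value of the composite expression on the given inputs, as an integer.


-8

(v3 ⊕ v2) = -5
((v3 ⊕ v2) ⊕ v1) = -8


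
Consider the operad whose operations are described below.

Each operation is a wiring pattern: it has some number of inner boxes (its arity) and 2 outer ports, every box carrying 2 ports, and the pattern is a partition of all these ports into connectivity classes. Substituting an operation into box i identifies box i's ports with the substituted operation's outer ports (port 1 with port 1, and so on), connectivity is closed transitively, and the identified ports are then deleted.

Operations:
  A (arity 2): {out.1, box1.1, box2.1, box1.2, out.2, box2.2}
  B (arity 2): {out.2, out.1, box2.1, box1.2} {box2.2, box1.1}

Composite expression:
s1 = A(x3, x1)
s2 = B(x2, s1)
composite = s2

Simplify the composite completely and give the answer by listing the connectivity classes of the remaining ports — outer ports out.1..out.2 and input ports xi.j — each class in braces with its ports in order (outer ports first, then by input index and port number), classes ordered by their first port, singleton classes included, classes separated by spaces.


{out.1, out.2, x1.1, x1.2, x2.1, x2.2, x3.1, x3.2}

Treat the ports identified at B as solder joints: merge, then drop.
after A, the pattern on (x3, x1) reads {out.1, out.2, x1.1, x1.2, x3.1, x3.2} (out.j = its outer ports)
after B, the pattern on (x2, x3, x1) reads {out.1, out.2, x1.1, x1.2, x2.1, x2.2, x3.1, x3.2} (out.j = its outer ports)


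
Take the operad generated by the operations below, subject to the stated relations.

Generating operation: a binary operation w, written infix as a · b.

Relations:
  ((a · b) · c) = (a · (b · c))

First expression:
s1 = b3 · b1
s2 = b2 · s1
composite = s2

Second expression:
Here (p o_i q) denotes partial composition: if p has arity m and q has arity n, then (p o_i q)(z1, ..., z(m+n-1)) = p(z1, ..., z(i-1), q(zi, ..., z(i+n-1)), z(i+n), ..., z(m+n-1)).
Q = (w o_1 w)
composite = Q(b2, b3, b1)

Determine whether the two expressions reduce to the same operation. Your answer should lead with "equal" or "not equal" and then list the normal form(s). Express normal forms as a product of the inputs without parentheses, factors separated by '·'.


Normal form of the first expression: b2 · b3 · b1
Normal form of the second expression: b2 · b3 · b1
The normal forms match — equal.

equal; both compose to b2 · b3 · b1


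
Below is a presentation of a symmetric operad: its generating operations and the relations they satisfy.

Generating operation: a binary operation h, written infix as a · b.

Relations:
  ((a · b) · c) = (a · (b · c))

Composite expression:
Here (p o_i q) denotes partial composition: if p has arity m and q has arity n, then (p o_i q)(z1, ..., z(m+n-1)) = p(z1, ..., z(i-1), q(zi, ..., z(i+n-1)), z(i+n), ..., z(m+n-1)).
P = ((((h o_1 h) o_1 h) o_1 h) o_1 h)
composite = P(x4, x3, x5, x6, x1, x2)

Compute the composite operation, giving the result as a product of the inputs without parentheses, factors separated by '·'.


Key point: h is associative — brackets drop, the x-order remains.
(x4 · x3) linearizes to x4 · x3
((x4 · x3) · x5) linearizes to x4 · x3 · x5
(((x4 · x3) · x5) · x6) linearizes to x4 · x3 · x5 · x6
((((x4 · x3) · x5) · x6) · x1) linearizes to x4 · x3 · x5 · x6 · x1
(((((x4 · x3) · x5) · x6) · x1) · x2) linearizes to x4 · x3 · x5 · x6 · x1 · x2

x4 · x3 · x5 · x6 · x1 · x2


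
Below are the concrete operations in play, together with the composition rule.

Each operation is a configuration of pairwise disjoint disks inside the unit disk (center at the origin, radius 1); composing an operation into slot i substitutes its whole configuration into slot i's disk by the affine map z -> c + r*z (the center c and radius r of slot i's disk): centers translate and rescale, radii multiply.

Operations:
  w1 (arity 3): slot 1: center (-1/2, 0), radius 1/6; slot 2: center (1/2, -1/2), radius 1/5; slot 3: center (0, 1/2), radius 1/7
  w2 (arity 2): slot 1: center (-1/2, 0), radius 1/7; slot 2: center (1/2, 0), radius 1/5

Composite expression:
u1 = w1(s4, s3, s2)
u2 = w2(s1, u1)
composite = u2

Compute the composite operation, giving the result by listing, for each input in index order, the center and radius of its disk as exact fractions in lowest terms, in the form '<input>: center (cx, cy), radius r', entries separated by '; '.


s1: center (-1/2, 0), radius 1/7; s2: center (1/2, 1/10), radius 1/35; s3: center (3/5, -1/10), radius 1/25; s4: center (2/5, 0), radius 1/30

Follow each s-input down from w2: c' goes to c + r*c', radius to r*r'.
input s1: composing its 1 substitution step yields center (-1/2, 0), radius 1/7
input s4: composing its 2 substitution steps yields center (2/5, 0), radius 1/30
input s3: composing its 2 substitution steps yields center (3/5, -1/10), radius 1/25
input s2: composing its 2 substitution steps yields center (1/2, 1/10), radius 1/35


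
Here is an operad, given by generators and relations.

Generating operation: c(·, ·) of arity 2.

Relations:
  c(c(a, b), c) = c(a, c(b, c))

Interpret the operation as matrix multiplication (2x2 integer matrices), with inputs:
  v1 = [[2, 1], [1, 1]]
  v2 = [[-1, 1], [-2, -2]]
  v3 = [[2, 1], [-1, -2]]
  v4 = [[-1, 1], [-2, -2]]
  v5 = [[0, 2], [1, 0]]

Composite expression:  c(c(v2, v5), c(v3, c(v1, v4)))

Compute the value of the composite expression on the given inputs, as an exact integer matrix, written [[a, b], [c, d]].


[[-31, -5], [-18, -6]]


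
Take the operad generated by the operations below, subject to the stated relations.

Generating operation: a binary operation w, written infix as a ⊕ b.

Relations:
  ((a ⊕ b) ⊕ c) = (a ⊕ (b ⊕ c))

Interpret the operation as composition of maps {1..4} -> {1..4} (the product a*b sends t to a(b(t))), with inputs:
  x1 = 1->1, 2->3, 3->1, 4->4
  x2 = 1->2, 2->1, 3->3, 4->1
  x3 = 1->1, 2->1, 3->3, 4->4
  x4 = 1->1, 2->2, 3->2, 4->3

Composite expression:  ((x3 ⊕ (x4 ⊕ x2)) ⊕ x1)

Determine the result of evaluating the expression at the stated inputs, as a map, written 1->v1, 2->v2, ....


(x4 ⊕ x2) = 1->2, 2->1, 3->2, 4->1
(x3 ⊕ (x4 ⊕ x2)) = 1->1, 2->1, 3->1, 4->1
((x3 ⊕ (x4 ⊕ x2)) ⊕ x1) = 1->1, 2->1, 3->1, 4->1

1->1, 2->1, 3->1, 4->1


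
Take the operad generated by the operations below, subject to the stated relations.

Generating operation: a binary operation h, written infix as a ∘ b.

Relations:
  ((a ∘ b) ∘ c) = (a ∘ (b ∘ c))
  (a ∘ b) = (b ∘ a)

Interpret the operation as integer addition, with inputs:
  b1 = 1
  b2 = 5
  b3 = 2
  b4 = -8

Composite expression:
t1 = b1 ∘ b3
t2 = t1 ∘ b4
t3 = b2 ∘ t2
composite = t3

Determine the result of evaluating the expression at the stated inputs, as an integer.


0

(b1 ∘ b3) = 3
((b1 ∘ b3) ∘ b4) = -5
(b2 ∘ ((b1 ∘ b3) ∘ b4)) = 0


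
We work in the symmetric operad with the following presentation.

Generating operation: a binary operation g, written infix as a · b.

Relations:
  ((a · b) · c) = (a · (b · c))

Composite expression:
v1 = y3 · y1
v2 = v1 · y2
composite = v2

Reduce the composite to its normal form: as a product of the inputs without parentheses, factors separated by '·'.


y3 · y1 · y2


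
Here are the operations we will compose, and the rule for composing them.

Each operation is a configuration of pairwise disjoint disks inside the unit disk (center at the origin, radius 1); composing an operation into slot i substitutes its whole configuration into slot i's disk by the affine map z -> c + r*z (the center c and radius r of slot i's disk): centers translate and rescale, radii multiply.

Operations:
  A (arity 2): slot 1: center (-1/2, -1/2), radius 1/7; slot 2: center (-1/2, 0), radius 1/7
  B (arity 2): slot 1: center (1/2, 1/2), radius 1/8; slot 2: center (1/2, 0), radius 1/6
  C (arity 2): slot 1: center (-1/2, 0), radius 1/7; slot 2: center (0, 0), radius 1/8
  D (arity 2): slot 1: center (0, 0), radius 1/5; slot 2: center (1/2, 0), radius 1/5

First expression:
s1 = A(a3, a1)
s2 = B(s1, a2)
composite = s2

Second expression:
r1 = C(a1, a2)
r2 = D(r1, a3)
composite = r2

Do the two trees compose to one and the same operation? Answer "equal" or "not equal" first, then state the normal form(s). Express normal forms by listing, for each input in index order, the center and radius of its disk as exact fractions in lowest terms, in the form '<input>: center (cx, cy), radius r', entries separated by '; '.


not equal: they reduce to a1: center (7/16, 1/2), radius 1/56; a2: center (1/2, 0), radius 1/6; a3: center (7/16, 7/16), radius 1/56 and a1: center (-1/10, 0), radius 1/35; a2: center (0, 0), radius 1/40; a3: center (1/2, 0), radius 1/5

Normal form of the first expression: a1: center (7/16, 1/2), radius 1/56; a2: center (1/2, 0), radius 1/6; a3: center (7/16, 7/16), radius 1/56
Normal form of the second expression: a1: center (-1/10, 0), radius 1/35; a2: center (0, 0), radius 1/40; a3: center (1/2, 0), radius 1/5
The normal forms differ: not equal.


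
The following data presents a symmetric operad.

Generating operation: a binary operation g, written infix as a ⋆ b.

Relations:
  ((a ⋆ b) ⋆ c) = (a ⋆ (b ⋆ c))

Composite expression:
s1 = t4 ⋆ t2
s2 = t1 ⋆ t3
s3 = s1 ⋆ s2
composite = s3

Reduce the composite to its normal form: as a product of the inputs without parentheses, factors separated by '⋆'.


All parenthesizations of g agree; list the t-inputs left to right.
(t4 ⋆ t2) collapses to t4 ⋆ t2
(t1 ⋆ t3) collapses to t1 ⋆ t3
((t4 ⋆ t2) ⋆ (t1 ⋆ t3)) collapses to t4 ⋆ t2 ⋆ t1 ⋆ t3

t4 ⋆ t2 ⋆ t1 ⋆ t3


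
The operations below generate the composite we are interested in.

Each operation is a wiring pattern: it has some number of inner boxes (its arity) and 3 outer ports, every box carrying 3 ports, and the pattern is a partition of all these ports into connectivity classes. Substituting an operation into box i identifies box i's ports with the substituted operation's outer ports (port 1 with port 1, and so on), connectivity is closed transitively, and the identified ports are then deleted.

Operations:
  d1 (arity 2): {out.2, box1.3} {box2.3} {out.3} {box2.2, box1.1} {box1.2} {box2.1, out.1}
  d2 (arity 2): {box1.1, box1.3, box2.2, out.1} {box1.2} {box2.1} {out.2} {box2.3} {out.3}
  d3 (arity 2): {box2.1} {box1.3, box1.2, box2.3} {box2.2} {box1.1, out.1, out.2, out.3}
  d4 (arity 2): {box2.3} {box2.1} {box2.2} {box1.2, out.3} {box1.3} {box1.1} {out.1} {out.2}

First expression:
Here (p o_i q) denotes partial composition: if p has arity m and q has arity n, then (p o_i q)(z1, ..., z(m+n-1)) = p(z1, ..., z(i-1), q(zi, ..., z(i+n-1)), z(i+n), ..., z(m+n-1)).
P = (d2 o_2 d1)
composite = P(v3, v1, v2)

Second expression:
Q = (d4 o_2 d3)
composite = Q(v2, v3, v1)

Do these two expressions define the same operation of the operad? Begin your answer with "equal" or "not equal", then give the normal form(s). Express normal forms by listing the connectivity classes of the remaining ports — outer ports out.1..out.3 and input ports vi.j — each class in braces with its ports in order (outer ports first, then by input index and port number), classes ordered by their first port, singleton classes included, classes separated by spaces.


not equal: they reduce to {out.1, v1.3, v3.1, v3.3} {out.2} {out.3} {v1.1, v2.2} {v1.2} {v2.1} {v2.3} {v3.2} and {out.1} {out.2} {out.3, v2.2} {v1.1} {v1.2} {v1.3, v3.2, v3.3} {v2.1} {v2.3} {v3.1}


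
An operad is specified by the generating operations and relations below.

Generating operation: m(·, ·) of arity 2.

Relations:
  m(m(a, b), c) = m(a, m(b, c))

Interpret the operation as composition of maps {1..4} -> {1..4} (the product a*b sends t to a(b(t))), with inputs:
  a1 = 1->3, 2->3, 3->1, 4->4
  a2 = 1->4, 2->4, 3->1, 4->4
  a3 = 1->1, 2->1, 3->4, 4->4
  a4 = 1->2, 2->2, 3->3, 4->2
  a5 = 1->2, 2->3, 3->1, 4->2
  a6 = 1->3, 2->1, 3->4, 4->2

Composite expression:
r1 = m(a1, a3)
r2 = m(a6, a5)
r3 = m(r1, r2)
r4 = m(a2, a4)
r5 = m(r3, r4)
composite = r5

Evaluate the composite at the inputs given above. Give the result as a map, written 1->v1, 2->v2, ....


1->3, 2->3, 3->3, 4->3

m(a1, a3) = 1->3, 2->3, 3->4, 4->4
m(a6, a5) = 1->1, 2->4, 3->3, 4->1
m(m(a1, a3), m(a6, a5)) = 1->3, 2->4, 3->4, 4->3
m(a2, a4) = 1->4, 2->4, 3->1, 4->4
m(m(m(a1, a3), m(a6, a5)), m(a2, a4)) = 1->3, 2->3, 3->3, 4->3


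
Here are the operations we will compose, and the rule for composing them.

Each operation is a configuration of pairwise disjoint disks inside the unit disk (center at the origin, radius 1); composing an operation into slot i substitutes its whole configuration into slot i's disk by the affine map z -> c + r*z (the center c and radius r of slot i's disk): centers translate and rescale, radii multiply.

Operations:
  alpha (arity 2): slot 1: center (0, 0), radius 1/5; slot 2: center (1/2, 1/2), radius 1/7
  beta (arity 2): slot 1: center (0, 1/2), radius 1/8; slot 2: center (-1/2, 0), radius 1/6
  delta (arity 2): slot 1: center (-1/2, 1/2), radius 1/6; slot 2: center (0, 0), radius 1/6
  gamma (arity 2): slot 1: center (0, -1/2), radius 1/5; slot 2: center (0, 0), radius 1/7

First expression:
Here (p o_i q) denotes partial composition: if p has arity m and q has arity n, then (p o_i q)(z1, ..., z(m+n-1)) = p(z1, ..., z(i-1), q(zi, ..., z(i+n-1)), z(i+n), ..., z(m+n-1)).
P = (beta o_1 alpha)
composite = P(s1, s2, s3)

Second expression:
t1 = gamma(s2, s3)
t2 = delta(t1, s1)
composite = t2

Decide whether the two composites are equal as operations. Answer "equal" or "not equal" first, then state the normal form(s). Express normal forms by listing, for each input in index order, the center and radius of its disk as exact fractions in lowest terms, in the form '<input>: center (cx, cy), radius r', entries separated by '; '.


The first composite normalizes to s1: center (0, 1/2), radius 1/40; s2: center (1/16, 9/16), radius 1/56; s3: center (-1/2, 0), radius 1/6
The second composite normalizes to s1: center (0, 0), radius 1/6; s2: center (-1/2, 5/12), radius 1/30; s3: center (-1/2, 1/2), radius 1/42
The normal forms differ: not equal.

not equal: they reduce to s1: center (0, 1/2), radius 1/40; s2: center (1/16, 9/16), radius 1/56; s3: center (-1/2, 0), radius 1/6 and s1: center (0, 0), radius 1/6; s2: center (-1/2, 5/12), radius 1/30; s3: center (-1/2, 1/2), radius 1/42


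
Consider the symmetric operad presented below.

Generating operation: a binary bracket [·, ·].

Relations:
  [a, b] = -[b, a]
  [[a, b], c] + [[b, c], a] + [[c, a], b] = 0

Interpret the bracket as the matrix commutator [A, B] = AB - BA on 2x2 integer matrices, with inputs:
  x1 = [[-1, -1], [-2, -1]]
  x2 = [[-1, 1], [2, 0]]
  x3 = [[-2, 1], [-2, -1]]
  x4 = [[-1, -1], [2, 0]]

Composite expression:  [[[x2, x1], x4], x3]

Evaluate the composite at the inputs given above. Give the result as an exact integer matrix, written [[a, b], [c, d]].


[[-4, 1], [-2, 4]]

[x2, x1] = [[0, 1], [-2, 0]]
[[x2, x1], x4] = [[0, 1], [2, 0]]
[[[x2, x1], x4], x3] = [[-4, 1], [-2, 4]]


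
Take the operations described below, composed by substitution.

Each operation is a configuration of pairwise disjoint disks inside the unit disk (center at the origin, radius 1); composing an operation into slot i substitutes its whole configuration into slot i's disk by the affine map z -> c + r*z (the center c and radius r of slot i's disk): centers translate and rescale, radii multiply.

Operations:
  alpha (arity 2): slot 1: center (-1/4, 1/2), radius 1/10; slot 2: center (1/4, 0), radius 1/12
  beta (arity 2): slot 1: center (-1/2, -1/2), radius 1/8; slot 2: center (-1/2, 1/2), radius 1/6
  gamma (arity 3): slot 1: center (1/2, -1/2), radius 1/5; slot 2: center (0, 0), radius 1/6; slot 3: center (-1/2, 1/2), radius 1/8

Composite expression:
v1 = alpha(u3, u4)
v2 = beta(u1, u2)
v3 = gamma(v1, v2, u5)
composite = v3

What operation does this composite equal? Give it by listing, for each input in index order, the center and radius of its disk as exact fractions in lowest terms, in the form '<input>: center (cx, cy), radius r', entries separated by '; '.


Below gamma, radii multiply path by path; the u-disk centers shift.
u3 passes through 2 substitutions, ending at center (9/20, -2/5), radius 1/50
u4 passes through 2 substitutions, ending at center (11/20, -1/2), radius 1/60
u1 passes through 2 substitutions, ending at center (-1/12, -1/12), radius 1/48
u2 passes through 2 substitutions, ending at center (-1/12, 1/12), radius 1/36
u5 passes through 1 substitution, ending at center (-1/2, 1/2), radius 1/8

u1: center (-1/12, -1/12), radius 1/48; u2: center (-1/12, 1/12), radius 1/36; u3: center (9/20, -2/5), radius 1/50; u4: center (11/20, -1/2), radius 1/60; u5: center (-1/2, 1/2), radius 1/8


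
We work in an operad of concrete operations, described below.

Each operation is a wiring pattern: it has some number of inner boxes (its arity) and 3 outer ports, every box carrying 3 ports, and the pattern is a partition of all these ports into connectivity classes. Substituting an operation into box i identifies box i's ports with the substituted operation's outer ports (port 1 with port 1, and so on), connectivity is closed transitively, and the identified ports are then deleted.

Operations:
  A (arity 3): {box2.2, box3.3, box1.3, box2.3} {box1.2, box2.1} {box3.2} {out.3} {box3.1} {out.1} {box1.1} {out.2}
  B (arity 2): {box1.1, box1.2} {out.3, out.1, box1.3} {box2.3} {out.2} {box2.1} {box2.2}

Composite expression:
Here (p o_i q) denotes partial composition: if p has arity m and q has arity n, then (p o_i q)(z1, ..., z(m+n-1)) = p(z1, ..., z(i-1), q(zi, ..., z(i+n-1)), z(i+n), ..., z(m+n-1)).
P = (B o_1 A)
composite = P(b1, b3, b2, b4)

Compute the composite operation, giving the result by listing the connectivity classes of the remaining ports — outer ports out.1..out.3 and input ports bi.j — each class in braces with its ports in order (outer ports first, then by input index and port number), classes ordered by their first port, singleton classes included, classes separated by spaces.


{out.1, out.3} {out.2} {b1.1} {b1.2, b3.1} {b1.3, b2.3, b3.2, b3.3} {b2.1} {b2.2} {b4.1} {b4.2} {b4.3}


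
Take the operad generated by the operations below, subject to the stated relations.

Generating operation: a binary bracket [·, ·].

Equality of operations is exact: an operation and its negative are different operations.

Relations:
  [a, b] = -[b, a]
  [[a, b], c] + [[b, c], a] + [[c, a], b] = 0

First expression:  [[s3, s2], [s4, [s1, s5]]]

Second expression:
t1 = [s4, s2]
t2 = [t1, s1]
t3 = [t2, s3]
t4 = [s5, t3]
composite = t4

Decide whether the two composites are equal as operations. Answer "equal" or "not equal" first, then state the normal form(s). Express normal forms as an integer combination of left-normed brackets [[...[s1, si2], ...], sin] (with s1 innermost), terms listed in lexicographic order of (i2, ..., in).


not equal: they reduce to -[[[[s1, s5], s4], s2], s3] + [[[[s1, s5], s4], s3], s2] and -[[[[s1, s2], s4], s3], s5] + [[[[s1, s4], s2], s3], s5]

The first expression reduces to -[[[[s1, s5], s4], s2], s3] + [[[[s1, s5], s4], s3], s2]
The second expression reduces to -[[[[s1, s2], s4], s3], s5] + [[[[s1, s4], s2], s3], s5]
Different reductions; not equal.


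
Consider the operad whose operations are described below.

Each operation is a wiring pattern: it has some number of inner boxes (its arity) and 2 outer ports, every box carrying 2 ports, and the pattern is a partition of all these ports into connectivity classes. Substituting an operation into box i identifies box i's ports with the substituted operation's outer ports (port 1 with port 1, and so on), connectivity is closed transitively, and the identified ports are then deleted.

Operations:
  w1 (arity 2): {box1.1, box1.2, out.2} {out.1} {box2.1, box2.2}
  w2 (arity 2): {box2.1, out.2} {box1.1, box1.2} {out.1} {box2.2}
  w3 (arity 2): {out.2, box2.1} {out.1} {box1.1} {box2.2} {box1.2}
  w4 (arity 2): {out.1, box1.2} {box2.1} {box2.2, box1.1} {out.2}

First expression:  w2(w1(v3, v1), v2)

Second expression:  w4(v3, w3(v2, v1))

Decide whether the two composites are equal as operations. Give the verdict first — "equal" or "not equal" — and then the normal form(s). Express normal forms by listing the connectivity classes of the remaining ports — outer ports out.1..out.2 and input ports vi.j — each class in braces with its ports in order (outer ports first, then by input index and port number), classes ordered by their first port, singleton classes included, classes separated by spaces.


not equal; first: {out.1} {out.2, v2.1} {v1.1, v1.2} {v2.2} {v3.1, v3.2}; second: {out.1, v3.2} {out.2} {v1.1, v3.1} {v1.2} {v2.1} {v2.2}

In normal form, the first expression is {out.1} {out.2, v2.1} {v1.1, v1.2} {v2.2} {v3.1, v3.2}
In normal form, the second expression is {out.1, v3.2} {out.2} {v1.1, v3.1} {v1.2} {v2.1} {v2.2}
Distinct normal forms: not equal.


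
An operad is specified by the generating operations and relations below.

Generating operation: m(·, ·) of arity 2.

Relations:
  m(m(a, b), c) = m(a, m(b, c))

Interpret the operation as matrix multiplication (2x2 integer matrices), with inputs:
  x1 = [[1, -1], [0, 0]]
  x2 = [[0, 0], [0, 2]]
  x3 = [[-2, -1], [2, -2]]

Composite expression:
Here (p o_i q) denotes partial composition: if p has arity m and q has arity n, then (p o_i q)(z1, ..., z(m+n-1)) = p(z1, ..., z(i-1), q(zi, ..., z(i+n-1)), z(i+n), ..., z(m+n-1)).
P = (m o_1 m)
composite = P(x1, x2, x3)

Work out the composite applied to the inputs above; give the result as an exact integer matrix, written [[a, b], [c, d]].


[[-4, 4], [0, 0]]


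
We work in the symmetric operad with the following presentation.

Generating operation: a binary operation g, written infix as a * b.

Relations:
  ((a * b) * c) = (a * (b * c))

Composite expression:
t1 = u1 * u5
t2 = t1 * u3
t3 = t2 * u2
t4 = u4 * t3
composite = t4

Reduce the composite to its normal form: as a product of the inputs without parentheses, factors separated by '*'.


u4 * u1 * u5 * u3 * u2

Associativity of g dissolves the nesting; only the u-input order survives.
(u1 * u5) spells out as u1 * u5
((u1 * u5) * u3) spells out as u1 * u5 * u3
(((u1 * u5) * u3) * u2) spells out as u1 * u5 * u3 * u2
(u4 * (((u1 * u5) * u3) * u2)) spells out as u4 * u1 * u5 * u3 * u2


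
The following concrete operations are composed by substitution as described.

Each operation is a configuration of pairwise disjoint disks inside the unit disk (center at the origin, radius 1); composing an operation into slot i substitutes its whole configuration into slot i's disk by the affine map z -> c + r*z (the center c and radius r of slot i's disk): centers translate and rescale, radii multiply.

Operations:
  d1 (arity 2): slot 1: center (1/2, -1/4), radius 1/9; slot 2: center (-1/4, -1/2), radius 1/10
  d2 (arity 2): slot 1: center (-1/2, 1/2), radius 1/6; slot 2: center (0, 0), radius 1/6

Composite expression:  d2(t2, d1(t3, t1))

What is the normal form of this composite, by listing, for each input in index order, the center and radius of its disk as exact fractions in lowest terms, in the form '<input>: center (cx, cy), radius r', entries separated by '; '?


t1: center (-1/24, -1/12), radius 1/60; t2: center (-1/2, 1/2), radius 1/6; t3: center (1/12, -1/24), radius 1/54

Nesting under d2 composes maps z -> c + r*z down each t-path.
t2 passes through 1 substitution, ending at center (-1/2, 1/2), radius 1/6
t3 passes through 2 substitutions, ending at center (1/12, -1/24), radius 1/54
t1 passes through 2 substitutions, ending at center (-1/24, -1/12), radius 1/60


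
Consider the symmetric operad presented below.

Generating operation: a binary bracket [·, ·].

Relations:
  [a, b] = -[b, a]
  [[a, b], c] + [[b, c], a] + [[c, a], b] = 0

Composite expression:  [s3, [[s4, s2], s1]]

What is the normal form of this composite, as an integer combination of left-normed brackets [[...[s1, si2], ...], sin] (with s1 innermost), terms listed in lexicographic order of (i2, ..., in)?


-[[[s1, s2], s4], s3] + [[[s1, s4], s2], s3]

Expand each bracket as ab - ba; the s1-initial words give the coefficients.
Composite bracket: [s3, [[s4, s2], s1]]
Each bracket splits as ab - ba, giving 8 signed words (2^3 = 8).
Words beginning with s1 determine it all:
  word s1s2s4s3 has sign -1, contributing -[[[s1, s2], s4], s3]
  word s1s4s2s3 has sign +1, contributing +[[[s1, s4], s2], s3]


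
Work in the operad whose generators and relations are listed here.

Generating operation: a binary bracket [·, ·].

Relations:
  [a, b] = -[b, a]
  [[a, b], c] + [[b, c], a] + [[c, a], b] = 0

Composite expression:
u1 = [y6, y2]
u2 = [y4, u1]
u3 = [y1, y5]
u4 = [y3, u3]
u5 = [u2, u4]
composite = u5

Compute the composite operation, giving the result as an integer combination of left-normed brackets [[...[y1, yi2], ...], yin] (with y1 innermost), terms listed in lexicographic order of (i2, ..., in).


[[[[[y1, y5], y3], y2], y6], y4] - [[[[[y1, y5], y3], y4], y2], y6] + [[[[[y1, y5], y3], y4], y6], y2] - [[[[[y1, y5], y3], y6], y2], y4]

A multilinear Lie element is pinned by y1-initial words (y1 innermost).
Composite bracket: [[y4, [y6, y2]], [y3, [y1, y5]]]
The bracket unfolds into 32 signed words via [a, b] = ab - ba (2^5 = 32).
Coefficients come from the y1-initial words:
  from y1y5y3y2y6y4, sign +1: term +[[[[[y1, y5], y3], y2], y6], y4]
  from y1y5y3y4y2y6, sign -1: term -[[[[[y1, y5], y3], y4], y2], y6]
  from y1y5y3y4y6y2, sign +1: term +[[[[[y1, y5], y3], y4], y6], y2]
  from y1y5y3y6y2y4, sign -1: term -[[[[[y1, y5], y3], y6], y2], y4]


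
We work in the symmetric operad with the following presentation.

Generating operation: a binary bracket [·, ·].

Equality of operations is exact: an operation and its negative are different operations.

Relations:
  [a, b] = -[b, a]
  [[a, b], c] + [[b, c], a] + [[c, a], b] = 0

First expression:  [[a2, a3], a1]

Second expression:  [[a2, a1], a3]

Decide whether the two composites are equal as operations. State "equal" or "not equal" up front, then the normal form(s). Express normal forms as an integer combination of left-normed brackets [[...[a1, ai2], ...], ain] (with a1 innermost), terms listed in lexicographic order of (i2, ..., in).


not equal; first: -[[a1, a2], a3] + [[a1, a3], a2]; second: -[[a1, a2], a3]

The first composite normalizes to -[[a1, a2], a3] + [[a1, a3], a2]
The second composite normalizes to -[[a1, a2], a3]
They disagree, so not equal.


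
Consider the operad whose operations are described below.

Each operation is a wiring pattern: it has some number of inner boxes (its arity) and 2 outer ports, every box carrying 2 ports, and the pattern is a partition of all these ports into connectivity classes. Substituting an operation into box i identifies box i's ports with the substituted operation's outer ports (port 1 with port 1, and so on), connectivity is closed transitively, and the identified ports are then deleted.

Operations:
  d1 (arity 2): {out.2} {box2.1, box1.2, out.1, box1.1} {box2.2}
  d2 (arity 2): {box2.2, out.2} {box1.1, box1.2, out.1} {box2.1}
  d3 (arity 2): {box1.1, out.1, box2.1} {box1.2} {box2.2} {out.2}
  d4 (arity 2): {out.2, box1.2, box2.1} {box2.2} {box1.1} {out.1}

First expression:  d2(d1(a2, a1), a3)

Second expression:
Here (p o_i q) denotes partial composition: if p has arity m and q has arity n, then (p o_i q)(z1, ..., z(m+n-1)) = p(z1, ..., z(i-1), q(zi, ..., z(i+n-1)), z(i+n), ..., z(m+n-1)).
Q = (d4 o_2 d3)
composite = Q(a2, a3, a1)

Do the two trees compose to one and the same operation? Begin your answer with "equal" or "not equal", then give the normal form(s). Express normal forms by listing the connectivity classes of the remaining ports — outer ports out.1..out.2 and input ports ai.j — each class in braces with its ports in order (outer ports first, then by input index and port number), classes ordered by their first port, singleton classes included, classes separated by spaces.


not equal; first: {out.1, a1.1, a2.1, a2.2} {out.2, a3.2} {a1.2} {a3.1}; second: {out.1} {out.2, a1.1, a2.2, a3.1} {a1.2} {a2.1} {a3.2}

Reducing the first expression gives {out.1, a1.1, a2.1, a2.2} {out.2, a3.2} {a1.2} {a3.1}
Reducing the second expression gives {out.1} {out.2, a1.1, a2.2, a3.1} {a1.2} {a2.1} {a3.2}
Distinct normal forms: not equal.


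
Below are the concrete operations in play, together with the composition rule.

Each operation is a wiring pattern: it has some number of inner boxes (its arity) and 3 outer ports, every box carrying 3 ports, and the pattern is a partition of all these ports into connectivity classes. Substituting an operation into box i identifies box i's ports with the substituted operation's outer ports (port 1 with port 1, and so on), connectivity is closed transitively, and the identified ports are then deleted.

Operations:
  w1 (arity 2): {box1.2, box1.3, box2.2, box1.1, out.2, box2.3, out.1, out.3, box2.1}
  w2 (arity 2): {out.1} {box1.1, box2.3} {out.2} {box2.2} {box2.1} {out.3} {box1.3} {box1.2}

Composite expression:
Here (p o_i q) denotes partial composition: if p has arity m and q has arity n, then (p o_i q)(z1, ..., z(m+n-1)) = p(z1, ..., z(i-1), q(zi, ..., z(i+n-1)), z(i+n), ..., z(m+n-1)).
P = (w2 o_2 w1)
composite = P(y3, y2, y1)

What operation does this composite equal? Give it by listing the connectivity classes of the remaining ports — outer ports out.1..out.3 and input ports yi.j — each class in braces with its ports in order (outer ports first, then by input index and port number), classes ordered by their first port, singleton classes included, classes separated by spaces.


{out.1} {out.2} {out.3} {y1.1, y1.2, y1.3, y2.1, y2.2, y2.3, y3.1} {y3.2} {y3.3}


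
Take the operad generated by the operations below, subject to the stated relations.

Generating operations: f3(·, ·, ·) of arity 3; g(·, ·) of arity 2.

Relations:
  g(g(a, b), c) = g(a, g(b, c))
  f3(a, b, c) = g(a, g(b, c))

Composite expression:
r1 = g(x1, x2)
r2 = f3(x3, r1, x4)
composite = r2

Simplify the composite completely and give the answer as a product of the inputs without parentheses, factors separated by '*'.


x3 * x1 * x2 * x4

Every regrouping of f3 is equal, so read the x-inputs in written order.
g(x1, x2) reduces to x1 * x2
f3(x3, g(x1, x2), x4) reduces to x3 * x1 * x2 * x4


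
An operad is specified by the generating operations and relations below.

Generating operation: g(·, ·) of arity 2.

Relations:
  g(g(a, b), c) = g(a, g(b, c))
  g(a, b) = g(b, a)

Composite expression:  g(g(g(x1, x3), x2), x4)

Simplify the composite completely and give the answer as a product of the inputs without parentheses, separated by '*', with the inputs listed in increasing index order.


Key point: g commutes, so take the x-inputs in any fixed order.
g(x1, x3) reduces to x1 * x3
g(g(x1, x3), x2) reduces to x1 * x3 * x2
g(g(g(x1, x3), x2), x4) reduces to x1 * x3 * x2 * x4
rearranged into index order: x1 * x2 * x3 * x4

x1 * x2 * x3 * x4


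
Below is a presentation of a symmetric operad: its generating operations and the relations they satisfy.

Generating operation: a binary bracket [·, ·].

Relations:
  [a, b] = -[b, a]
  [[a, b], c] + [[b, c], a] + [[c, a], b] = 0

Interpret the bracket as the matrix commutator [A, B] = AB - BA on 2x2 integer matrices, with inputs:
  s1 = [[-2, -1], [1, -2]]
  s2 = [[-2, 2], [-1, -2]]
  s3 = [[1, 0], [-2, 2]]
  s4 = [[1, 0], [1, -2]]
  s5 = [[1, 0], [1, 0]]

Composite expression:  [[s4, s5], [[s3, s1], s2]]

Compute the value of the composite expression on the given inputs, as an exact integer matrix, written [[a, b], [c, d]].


[s4, s5] = [[0, 0], [-2, 0]]
[s3, s1] = [[-2, 1], [1, 2]]
[[s3, s1], s2] = [[-3, -8], [-4, 3]]
[[s4, s5], [[s3, s1], s2]] = [[-16, 0], [12, 16]]

[[-16, 0], [12, 16]]
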